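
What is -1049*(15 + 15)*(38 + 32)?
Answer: -2202900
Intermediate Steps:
-1049*(15 + 15)*(38 + 32) = -31470*70 = -1049*2100 = -2202900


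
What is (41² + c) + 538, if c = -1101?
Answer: 1118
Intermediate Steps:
(41² + c) + 538 = (41² - 1101) + 538 = (1681 - 1101) + 538 = 580 + 538 = 1118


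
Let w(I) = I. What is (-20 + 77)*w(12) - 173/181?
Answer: 123631/181 ≈ 683.04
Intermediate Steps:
(-20 + 77)*w(12) - 173/181 = (-20 + 77)*12 - 173/181 = 57*12 - 173*1/181 = 684 - 173/181 = 123631/181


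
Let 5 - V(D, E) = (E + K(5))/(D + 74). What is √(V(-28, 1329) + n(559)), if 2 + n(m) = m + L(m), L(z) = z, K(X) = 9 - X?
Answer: √2310718/46 ≈ 33.046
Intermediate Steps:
V(D, E) = 5 - (4 + E)/(74 + D) (V(D, E) = 5 - (E + (9 - 1*5))/(D + 74) = 5 - (E + (9 - 5))/(74 + D) = 5 - (E + 4)/(74 + D) = 5 - (4 + E)/(74 + D))
n(m) = -2 + 2*m (n(m) = -2 + (m + m) = -2 + 2*m)
√(V(-28, 1329) + n(559)) = √((366 - 1*1329 + 5*(-28))/(74 - 28) + (-2 + 2*559)) = √((366 - 1329 - 140)/46 + (-2 + 1118)) = √((1/46)*(-1103) + 1116) = √(-1103/46 + 1116) = √(50233/46) = √2310718/46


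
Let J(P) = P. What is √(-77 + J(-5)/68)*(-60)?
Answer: -30*I*√89097/17 ≈ -526.75*I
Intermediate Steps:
√(-77 + J(-5)/68)*(-60) = √(-77 - 5/68)*(-60) = √(-5241/68)*(-60) = (I*√89097/34)*(-60) = -30*I*√89097/17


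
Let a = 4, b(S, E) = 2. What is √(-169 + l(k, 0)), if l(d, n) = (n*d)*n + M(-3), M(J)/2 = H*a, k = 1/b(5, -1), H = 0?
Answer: 13*I ≈ 13.0*I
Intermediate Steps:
k = ½ (k = 1/2 = ½ ≈ 0.50000)
M(J) = 0 (M(J) = 2*(0*4) = 2*0 = 0)
l(d, n) = d*n² (l(d, n) = (n*d)*n + 0 = (d*n)*n + 0 = d*n² + 0 = d*n²)
√(-169 + l(k, 0)) = √(-169 + (½)*0²) = √(-169 + (½)*0) = √(-169 + 0) = √(-169) = 13*I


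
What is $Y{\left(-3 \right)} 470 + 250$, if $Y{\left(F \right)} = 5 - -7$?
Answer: $5890$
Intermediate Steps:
$Y{\left(F \right)} = 12$ ($Y{\left(F \right)} = 5 + 7 = 12$)
$Y{\left(-3 \right)} 470 + 250 = 12 \cdot 470 + 250 = 5640 + 250 = 5890$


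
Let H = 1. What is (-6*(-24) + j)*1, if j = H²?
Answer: 145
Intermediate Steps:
j = 1 (j = 1² = 1)
(-6*(-24) + j)*1 = (-6*(-24) + 1)*1 = (144 + 1)*1 = 145*1 = 145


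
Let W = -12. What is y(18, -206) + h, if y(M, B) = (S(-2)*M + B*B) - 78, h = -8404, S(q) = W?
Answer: 33738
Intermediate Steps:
S(q) = -12
y(M, B) = -78 + B**2 - 12*M (y(M, B) = (-12*M + B*B) - 78 = (-12*M + B**2) - 78 = (B**2 - 12*M) - 78 = -78 + B**2 - 12*M)
y(18, -206) + h = (-78 + (-206)**2 - 12*18) - 8404 = (-78 + 42436 - 216) - 8404 = 42142 - 8404 = 33738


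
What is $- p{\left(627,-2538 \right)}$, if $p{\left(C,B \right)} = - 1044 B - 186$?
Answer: $-2649486$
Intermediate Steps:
$p{\left(C,B \right)} = -186 - 1044 B$
$- p{\left(627,-2538 \right)} = - (-186 - -2649672) = - (-186 + 2649672) = \left(-1\right) 2649486 = -2649486$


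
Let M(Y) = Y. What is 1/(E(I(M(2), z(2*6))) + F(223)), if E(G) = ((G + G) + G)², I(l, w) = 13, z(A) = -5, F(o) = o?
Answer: 1/1744 ≈ 0.00057339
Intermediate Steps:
E(G) = 9*G² (E(G) = (2*G + G)² = (3*G)² = 9*G²)
1/(E(I(M(2), z(2*6))) + F(223)) = 1/(9*13² + 223) = 1/(9*169 + 223) = 1/(1521 + 223) = 1/1744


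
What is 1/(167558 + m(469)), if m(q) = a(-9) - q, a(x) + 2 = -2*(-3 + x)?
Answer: 1/167111 ≈ 5.9840e-6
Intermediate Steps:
a(x) = 4 - 2*x (a(x) = -2 - 2*(-3 + x) = -2 + (6 - 2*x) = 4 - 2*x)
m(q) = 22 - q (m(q) = (4 - 2*(-9)) - q = (4 + 18) - q = 22 - q)
1/(167558 + m(469)) = 1/(167558 + (22 - 1*469)) = 1/(167558 + (22 - 469)) = 1/(167558 - 447) = 1/167111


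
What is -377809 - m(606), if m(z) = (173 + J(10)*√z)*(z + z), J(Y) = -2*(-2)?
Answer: -587485 - 4848*√606 ≈ -7.0683e+5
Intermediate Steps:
J(Y) = 4
m(z) = 2*z*(173 + 4*√z) (m(z) = (173 + 4*√z)*(z + z) = (173 + 4*√z)*(2*z) = 2*z*(173 + 4*√z))
-377809 - m(606) = -377809 - (8*606^(3/2) + 346*606) = -377809 - (8*(606*√606) + 209676) = -377809 - (4848*√606 + 209676) = -377809 - (209676 + 4848*√606) = -377809 + (-209676 - 4848*√606) = -587485 - 4848*√606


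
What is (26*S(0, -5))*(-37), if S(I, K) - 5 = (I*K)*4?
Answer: -4810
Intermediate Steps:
S(I, K) = 5 + 4*I*K (S(I, K) = 5 + (I*K)*4 = 5 + 4*I*K)
(26*S(0, -5))*(-37) = (26*(5 + 4*0*(-5)))*(-37) = (26*(5 + 0))*(-37) = (26*5)*(-37) = 130*(-37) = -4810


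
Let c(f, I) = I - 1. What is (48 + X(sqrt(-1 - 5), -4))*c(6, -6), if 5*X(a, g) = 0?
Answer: -336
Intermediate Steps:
c(f, I) = -1 + I
X(a, g) = 0 (X(a, g) = (1/5)*0 = 0)
(48 + X(sqrt(-1 - 5), -4))*c(6, -6) = (48 + 0)*(-1 - 6) = 48*(-7) = -336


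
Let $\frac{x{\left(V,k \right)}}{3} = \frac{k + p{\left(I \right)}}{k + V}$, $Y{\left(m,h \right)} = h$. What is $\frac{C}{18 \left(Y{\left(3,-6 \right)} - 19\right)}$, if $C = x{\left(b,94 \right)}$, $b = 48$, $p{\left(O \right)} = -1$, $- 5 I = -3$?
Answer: $- \frac{31}{7100} \approx -0.0043662$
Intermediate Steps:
$I = \frac{3}{5}$ ($I = \left(- \frac{1}{5}\right) \left(-3\right) = \frac{3}{5} \approx 0.6$)
$x{\left(V,k \right)} = \frac{3 \left(-1 + k\right)}{V + k}$ ($x{\left(V,k \right)} = 3 \frac{k - 1}{k + V} = 3 \frac{-1 + k}{V + k} = \frac{3 \left(-1 + k\right)}{V + k}$)
$C = \frac{279}{142}$ ($C = \frac{3 \left(-1 + 94\right)}{48 + 94} = 3 \cdot \frac{1}{142} \cdot 93 = \frac{279}{142} \approx 1.9648$)
$\frac{C}{18 \left(Y{\left(3,-6 \right)} - 19\right)} = \frac{279}{142 \cdot 18 \left(-6 - 19\right)} = \frac{279}{142 \cdot 18 \left(-25\right)} = \frac{279}{142 \left(-450\right)} = \frac{279}{142} \left(- \frac{1}{450}\right) = - \frac{31}{7100}$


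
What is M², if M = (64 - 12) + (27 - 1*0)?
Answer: 6241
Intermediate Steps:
M = 79 (M = 52 + (27 + 0) = 52 + 27 = 79)
M² = 79² = 6241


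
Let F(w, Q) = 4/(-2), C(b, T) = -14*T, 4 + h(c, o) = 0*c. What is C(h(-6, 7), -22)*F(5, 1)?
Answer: -616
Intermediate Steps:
h(c, o) = -4 (h(c, o) = -4 + 0*c = -4 + 0 = -4)
F(w, Q) = -2 (F(w, Q) = 4*(-½) = -2)
C(h(-6, 7), -22)*F(5, 1) = -14*(-22)*(-2) = 308*(-2) = -616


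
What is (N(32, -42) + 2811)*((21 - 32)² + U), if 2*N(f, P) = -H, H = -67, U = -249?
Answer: -364096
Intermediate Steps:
N(f, P) = 67/2 (N(f, P) = (-1*(-67))/2 = (½)*67 = 67/2)
(N(32, -42) + 2811)*((21 - 32)² + U) = (67/2 + 2811)*((21 - 32)² - 249) = 5689*((-11)² - 249)/2 = 5689*(121 - 249)/2 = (5689/2)*(-128) = -364096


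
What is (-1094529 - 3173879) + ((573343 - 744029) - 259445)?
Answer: -4698539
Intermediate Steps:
(-1094529 - 3173879) + ((573343 - 744029) - 259445) = -4268408 + (-170686 - 259445) = -4268408 - 430131 = -4698539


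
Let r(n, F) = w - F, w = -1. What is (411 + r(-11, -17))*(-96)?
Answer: -40992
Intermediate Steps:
r(n, F) = -1 - F
(411 + r(-11, -17))*(-96) = (411 + (-1 - 1*(-17)))*(-96) = (411 + (-1 + 17))*(-96) = (411 + 16)*(-96) = 427*(-96) = -40992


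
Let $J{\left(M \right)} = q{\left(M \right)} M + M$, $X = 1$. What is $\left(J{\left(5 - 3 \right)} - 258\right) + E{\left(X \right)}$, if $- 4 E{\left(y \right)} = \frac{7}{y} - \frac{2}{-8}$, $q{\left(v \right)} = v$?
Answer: $- \frac{4061}{16} \approx -253.81$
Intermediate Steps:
$E{\left(y \right)} = - \frac{1}{16} - \frac{7}{4 y}$ ($E{\left(y \right)} = - \frac{\frac{7}{y} - \frac{2}{-8}}{4} = - \frac{\frac{7}{y} - - \frac{1}{4}}{4} = - \frac{\frac{7}{y} + \frac{1}{4}}{4} = - \frac{\frac{1}{4} + \frac{7}{y}}{4} = - \frac{1}{16} - \frac{7}{4 y}$)
$J{\left(M \right)} = M + M^{2}$ ($J{\left(M \right)} = M M + M = M^{2} + M = M + M^{2}$)
$\left(J{\left(5 - 3 \right)} - 258\right) + E{\left(X \right)} = \left(\left(5 - 3\right) \left(1 + \left(5 - 3\right)\right) - 258\right) + \frac{-28 - 1}{16 \cdot 1} = \left(\left(5 - 3\right) \left(1 + \left(5 - 3\right)\right) - 258\right) + \frac{1}{16} \cdot 1 \left(-28 - 1\right) = \left(2 \left(1 + 2\right) - 258\right) + \frac{1}{16} \cdot 1 \left(-29\right) = \left(2 \cdot 3 - 258\right) - \frac{29}{16} = \left(6 - 258\right) - \frac{29}{16} = -252 - \frac{29}{16} = - \frac{4061}{16}$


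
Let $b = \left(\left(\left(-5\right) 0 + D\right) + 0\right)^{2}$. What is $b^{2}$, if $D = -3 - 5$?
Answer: $4096$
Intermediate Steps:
$D = -8$
$b = 64$ ($b = \left(\left(\left(-5\right) 0 - 8\right) + 0\right)^{2} = \left(\left(0 - 8\right) + 0\right)^{2} = \left(-8 + 0\right)^{2} = \left(-8\right)^{2} = 64$)
$b^{2} = 64^{2} = 4096$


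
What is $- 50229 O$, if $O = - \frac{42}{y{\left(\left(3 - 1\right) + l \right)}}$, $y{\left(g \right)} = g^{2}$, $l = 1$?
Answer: $234402$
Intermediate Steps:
$O = - \frac{14}{3}$ ($O = - \frac{42}{\left(\left(3 - 1\right) + 1\right)^{2}} = - \frac{42}{\left(2 + 1\right)^{2}} = - \frac{42}{3^{2}} = - \frac{42}{9} = \left(-42\right) \frac{1}{9} = - \frac{14}{3} \approx -4.6667$)
$- 50229 O = \left(-50229\right) \left(- \frac{14}{3}\right) = 234402$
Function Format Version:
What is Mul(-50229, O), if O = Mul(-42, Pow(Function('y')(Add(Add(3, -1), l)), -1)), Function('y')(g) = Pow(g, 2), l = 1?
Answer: 234402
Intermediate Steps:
O = Rational(-14, 3) (O = Mul(-42, Pow(Pow(Add(Add(3, -1), 1), 2), -1)) = Mul(-42, Pow(Pow(Add(2, 1), 2), -1)) = Mul(-42, Pow(Pow(3, 2), -1)) = Mul(-42, Pow(9, -1)) = Mul(-42, Rational(1, 9)) = Rational(-14, 3) ≈ -4.6667)
Mul(-50229, O) = Mul(-50229, Rational(-14, 3)) = 234402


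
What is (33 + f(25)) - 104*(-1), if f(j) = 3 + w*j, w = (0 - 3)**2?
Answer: 365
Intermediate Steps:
w = 9 (w = (-3)**2 = 9)
f(j) = 3 + 9*j
(33 + f(25)) - 104*(-1) = (33 + (3 + 9*25)) - 104*(-1) = (33 + (3 + 225)) + 104 = (33 + 228) + 104 = 261 + 104 = 365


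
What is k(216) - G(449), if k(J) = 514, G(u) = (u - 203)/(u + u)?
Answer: 230663/449 ≈ 513.73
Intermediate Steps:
G(u) = (-203 + u)/(2*u) (G(u) = (-203 + u)/((2*u)) = (-203 + u)*(1/(2*u)) = (-203 + u)/(2*u))
k(216) - G(449) = 514 - (-203 + 449)/(2*449) = 514 - 246/(2*449) = 514 - 1*123/449 = 514 - 123/449 = 230663/449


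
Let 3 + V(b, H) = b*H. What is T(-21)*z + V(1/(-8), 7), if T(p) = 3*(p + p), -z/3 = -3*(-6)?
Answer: 54401/8 ≈ 6800.1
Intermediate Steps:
V(b, H) = -3 + H*b (V(b, H) = -3 + b*H = -3 + H*b)
z = -54 (z = -(-9)*(-6) = -3*18 = -54)
T(p) = 6*p (T(p) = 3*(2*p) = 6*p)
T(-21)*z + V(1/(-8), 7) = (6*(-21))*(-54) + (-3 + 7/(-8)) = -126*(-54) + (-3 + 7*(-⅛)) = 6804 + (-3 - 7/8) = 6804 - 31/8 = 54401/8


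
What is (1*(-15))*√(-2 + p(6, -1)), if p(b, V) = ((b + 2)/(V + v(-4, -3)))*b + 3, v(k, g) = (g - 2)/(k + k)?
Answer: -15*I*√127 ≈ -169.04*I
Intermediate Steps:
v(k, g) = (-2 + g)/(2*k) (v(k, g) = (-2 + g)/((2*k)) = (-2 + g)*(1/(2*k)) = (-2 + g)/(2*k))
p(b, V) = 3 + b*(2 + b)/(5/8 + V) (p(b, V) = ((b + 2)/(V + (½)*(-2 - 3)/(-4)))*b + 3 = ((2 + b)/(V + (½)*(-¼)*(-5)))*b + 3 = ((2 + b)/(V + 5/8))*b + 3 = ((2 + b)/(5/8 + V))*b + 3 = b*(2 + b)/(5/8 + V) + 3 = 3 + b*(2 + b)/(5/8 + V))
(1*(-15))*√(-2 + p(6, -1)) = (1*(-15))*√(-2 + (15 + 8*6² + 16*6 + 24*(-1))/(5 + 8*(-1))) = -15*√(-2 + (15 + 8*36 + 96 - 24)/(5 - 8)) = -15*√(-2 + (15 + 288 + 96 - 24)/(-3)) = -15*√(-2 - ⅓*375) = -15*√(-2 - 125) = -15*I*√127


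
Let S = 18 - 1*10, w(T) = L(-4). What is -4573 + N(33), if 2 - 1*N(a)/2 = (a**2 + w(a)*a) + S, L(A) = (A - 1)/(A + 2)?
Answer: -6928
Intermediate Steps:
L(A) = (-1 + A)/(2 + A)
w(T) = 5/2 (w(T) = (-1 - 4)/(2 - 4) = -5/(-2) = -1/2*(-5) = 5/2)
S = 8 (S = 18 - 10 = 8)
N(a) = -12 - 5*a - 2*a**2 (N(a) = 4 - 2*((a**2 + 5*a/2) + 8) = 4 - 2*(8 + a**2 + 5*a/2) = 4 + (-16 - 5*a - 2*a**2) = -12 - 5*a - 2*a**2)
-4573 + N(33) = -4573 + (-12 - 5*33 - 2*33**2) = -4573 + (-12 - 165 - 2*1089) = -4573 + (-12 - 165 - 2178) = -4573 - 2355 = -6928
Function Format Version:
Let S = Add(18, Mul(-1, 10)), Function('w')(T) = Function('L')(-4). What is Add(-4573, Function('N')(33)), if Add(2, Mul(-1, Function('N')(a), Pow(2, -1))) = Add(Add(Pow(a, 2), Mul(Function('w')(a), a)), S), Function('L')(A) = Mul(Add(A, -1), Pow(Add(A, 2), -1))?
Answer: -6928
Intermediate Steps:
Function('L')(A) = Mul(Pow(Add(2, A), -1), Add(-1, A)) (Function('L')(A) = Mul(Add(-1, A), Pow(Add(2, A), -1)) = Mul(Pow(Add(2, A), -1), Add(-1, A)))
Function('w')(T) = Rational(5, 2) (Function('w')(T) = Mul(Pow(Add(2, -4), -1), Add(-1, -4)) = Mul(Pow(-2, -1), -5) = Mul(Rational(-1, 2), -5) = Rational(5, 2))
S = 8 (S = Add(18, -10) = 8)
Function('N')(a) = Add(-12, Mul(-5, a), Mul(-2, Pow(a, 2))) (Function('N')(a) = Add(4, Mul(-2, Add(Add(Pow(a, 2), Mul(Rational(5, 2), a)), 8))) = Add(4, Mul(-2, Add(8, Pow(a, 2), Mul(Rational(5, 2), a)))) = Add(4, Add(-16, Mul(-5, a), Mul(-2, Pow(a, 2)))) = Add(-12, Mul(-5, a), Mul(-2, Pow(a, 2))))
Add(-4573, Function('N')(33)) = Add(-4573, Add(-12, Mul(-5, 33), Mul(-2, Pow(33, 2)))) = Add(-4573, Add(-12, -165, Mul(-2, 1089))) = Add(-4573, Add(-12, -165, -2178)) = Add(-4573, -2355) = -6928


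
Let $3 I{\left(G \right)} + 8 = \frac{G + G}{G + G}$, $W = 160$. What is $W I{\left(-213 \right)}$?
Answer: $- \frac{1120}{3} \approx -373.33$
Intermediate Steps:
$I{\left(G \right)} = - \frac{7}{3}$ ($I{\left(G \right)} = - \frac{8}{3} + \frac{\left(G + G\right) \frac{1}{G + G}}{3} = - \frac{8}{3} + \frac{2 G \frac{1}{2 G}}{3} = - \frac{8}{3} + \frac{1}{3} \cdot 1 = - \frac{8}{3} + \frac{1}{3} = - \frac{7}{3}$)
$W I{\left(-213 \right)} = 160 \left(- \frac{7}{3}\right) = - \frac{1120}{3}$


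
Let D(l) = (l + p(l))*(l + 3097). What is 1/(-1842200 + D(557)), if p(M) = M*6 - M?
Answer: 1/10369468 ≈ 9.6437e-8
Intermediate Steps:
p(M) = 5*M (p(M) = 6*M - M = 5*M)
D(l) = 6*l*(3097 + l) (D(l) = (l + 5*l)*(l + 3097) = (6*l)*(3097 + l) = 6*l*(3097 + l))
1/(-1842200 + D(557)) = 1/(-1842200 + 6*557*(3097 + 557)) = 1/(-1842200 + 6*557*3654) = 1/(-1842200 + 12211668) = 1/10369468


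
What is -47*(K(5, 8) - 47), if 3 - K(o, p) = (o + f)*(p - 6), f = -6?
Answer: 1974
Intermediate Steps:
K(o, p) = 3 - (-6 + o)*(-6 + p) (K(o, p) = 3 - (o - 6)*(p - 6) = 3 - (-6 + o)*(-6 + p))
-47*(K(5, 8) - 47) = -47*((-33 + 6*5 + 6*8 - 1*5*8) - 47) = -47*((-33 + 30 + 48 - 40) - 47) = -47*(5 - 47) = -47*(-42) = 1974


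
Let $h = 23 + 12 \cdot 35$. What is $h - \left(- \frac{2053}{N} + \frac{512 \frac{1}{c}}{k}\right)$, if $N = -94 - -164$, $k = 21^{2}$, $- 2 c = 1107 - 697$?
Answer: $\frac{85402753}{180810} \approx 472.33$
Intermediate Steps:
$c = -205$ ($c = - \frac{1107 - 697}{2} = \left(- \frac{1}{2}\right) 410 = -205$)
$k = 441$
$h = 443$ ($h = 23 + 420 = 443$)
$N = 70$ ($N = -94 + 164 = 70$)
$h - \left(- \frac{2053}{N} + \frac{512 \frac{1}{c}}{k}\right) = 443 - \left(- \frac{2053}{70} + \frac{512 \frac{1}{-205}}{441}\right) = 443 - \left(\left(-2053\right) \frac{1}{70} + 512 \left(- \frac{1}{205}\right) \frac{1}{441}\right) = 443 - \left(- \frac{2053}{70} - \frac{512}{90405}\right) = 443 - - \frac{5303923}{180810} = 443 + \frac{5303923}{180810} = \frac{85402753}{180810}$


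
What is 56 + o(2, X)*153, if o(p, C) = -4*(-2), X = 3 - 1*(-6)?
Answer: 1280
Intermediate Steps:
X = 9 (X = 3 + 6 = 9)
o(p, C) = 8
56 + o(2, X)*153 = 56 + 8*153 = 56 + 1224 = 1280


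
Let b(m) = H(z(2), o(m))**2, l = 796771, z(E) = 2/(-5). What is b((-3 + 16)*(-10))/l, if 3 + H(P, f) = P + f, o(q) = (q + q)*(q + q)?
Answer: 114232508289/19919275 ≈ 5734.8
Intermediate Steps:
z(E) = -2/5 (z(E) = 2*(-1/5) = -2/5)
o(q) = 4*q**2 (o(q) = (2*q)*(2*q) = 4*q**2)
H(P, f) = -3 + P + f (H(P, f) = -3 + (P + f) = -3 + P + f)
b(m) = (-17/5 + 4*m**2)**2 (b(m) = (-3 - 2/5 + 4*m**2)**2 = (-17/5 + 4*m**2)**2)
b((-3 + 16)*(-10))/l = ((-17 + 20*((-3 + 16)*(-10))**2)**2/25)/796771 = ((-17 + 20*(13*(-10))**2)**2/25)*(1/796771) = ((-17 + 20*(-130)**2)**2/25)*(1/796771) = ((-17 + 20*16900)**2/25)*(1/796771) = ((-17 + 338000)**2/25)*(1/796771) = ((1/25)*337983**2)*(1/796771) = ((1/25)*114232508289)*(1/796771) = (114232508289/25)*(1/796771) = 114232508289/19919275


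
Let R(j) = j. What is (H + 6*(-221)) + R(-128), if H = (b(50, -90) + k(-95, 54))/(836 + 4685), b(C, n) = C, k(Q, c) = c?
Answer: -8027430/5521 ≈ -1454.0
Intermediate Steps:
H = 104/5521 (H = (50 + 54)/(836 + 4685) = 104/5521 ≈ 0.018837)
(H + 6*(-221)) + R(-128) = (104/5521 + 6*(-221)) - 128 = (104/5521 - 1326) - 128 = -7320742/5521 - 128 = -8027430/5521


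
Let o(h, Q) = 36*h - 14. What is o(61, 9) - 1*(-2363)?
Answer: 4545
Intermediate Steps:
o(h, Q) = -14 + 36*h
o(61, 9) - 1*(-2363) = (-14 + 36*61) - 1*(-2363) = (-14 + 2196) + 2363 = 2182 + 2363 = 4545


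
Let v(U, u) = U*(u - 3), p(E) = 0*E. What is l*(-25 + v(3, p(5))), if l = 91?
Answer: -3094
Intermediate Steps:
p(E) = 0
v(U, u) = U*(-3 + u)
l*(-25 + v(3, p(5))) = 91*(-25 + 3*(-3 + 0)) = 91*(-25 + 3*(-3)) = 91*(-25 - 9) = 91*(-34) = -3094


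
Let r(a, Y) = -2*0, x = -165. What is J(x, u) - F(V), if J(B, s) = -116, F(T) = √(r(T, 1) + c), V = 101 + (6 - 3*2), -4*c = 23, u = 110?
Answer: -116 - I*√23/2 ≈ -116.0 - 2.3979*I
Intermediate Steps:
r(a, Y) = 0
c = -23/4 (c = -¼*23 = -23/4 ≈ -5.7500)
V = 101 (V = 101 + (6 - 6) = 101 + 0 = 101)
F(T) = I*√23/2 (F(T) = √(0 - 23/4) = √(-23/4) = I*√23/2)
J(x, u) - F(V) = -116 - I*√23/2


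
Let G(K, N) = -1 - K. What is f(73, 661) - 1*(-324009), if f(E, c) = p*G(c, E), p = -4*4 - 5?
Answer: 337911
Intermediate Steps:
p = -21 (p = -16 - 5 = -21)
f(E, c) = 21 + 21*c (f(E, c) = -21*(-1 - c) = 21 + 21*c)
f(73, 661) - 1*(-324009) = (21 + 21*661) - 1*(-324009) = (21 + 13881) + 324009 = 13902 + 324009 = 337911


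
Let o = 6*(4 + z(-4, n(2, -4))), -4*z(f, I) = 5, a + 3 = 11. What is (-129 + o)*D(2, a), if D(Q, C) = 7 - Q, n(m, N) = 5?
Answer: -1125/2 ≈ -562.50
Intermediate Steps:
a = 8 (a = -3 + 11 = 8)
z(f, I) = -5/4 (z(f, I) = -¼*5 = -5/4)
o = 33/2 (o = 6*(4 - 5/4) = 6*(11/4) = 33/2 ≈ 16.500)
(-129 + o)*D(2, a) = (-129 + 33/2)*(7 - 1*2) = -225*(7 - 2)/2 = -225/2*5 = -1125/2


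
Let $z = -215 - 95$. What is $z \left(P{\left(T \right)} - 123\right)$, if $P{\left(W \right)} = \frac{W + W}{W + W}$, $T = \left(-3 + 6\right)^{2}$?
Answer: $37820$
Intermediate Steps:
$z = -310$
$T = 9$ ($T = 3^{2} = 9$)
$P{\left(W \right)} = 1$ ($P{\left(W \right)} = \frac{2 W}{2 W} = 2 W \frac{1}{2 W} = 1$)
$z \left(P{\left(T \right)} - 123\right) = - 310 \left(1 - 123\right) = \left(-310\right) \left(-122\right) = 37820$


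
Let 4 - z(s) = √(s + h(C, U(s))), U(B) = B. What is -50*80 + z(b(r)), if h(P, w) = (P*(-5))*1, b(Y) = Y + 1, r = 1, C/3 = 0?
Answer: -3996 - √2 ≈ -3997.4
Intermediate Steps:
C = 0 (C = 3*0 = 0)
b(Y) = 1 + Y
h(P, w) = -5*P (h(P, w) = -5*P*1 = -5*P)
z(s) = 4 - √s (z(s) = 4 - √(s - 5*0) = 4 - √(s + 0) = 4 - √s)
-50*80 + z(b(r)) = -50*80 + (4 - √(1 + 1)) = -4000 + (4 - √2) = -3996 - √2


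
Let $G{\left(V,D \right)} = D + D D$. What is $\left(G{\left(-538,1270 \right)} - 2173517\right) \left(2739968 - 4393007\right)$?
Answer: $924622405533$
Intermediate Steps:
$G{\left(V,D \right)} = D + D^{2}$
$\left(G{\left(-538,1270 \right)} - 2173517\right) \left(2739968 - 4393007\right) = \left(1270 \left(1 + 1270\right) - 2173517\right) \left(2739968 - 4393007\right) = \left(1270 \cdot 1271 - 2173517\right) \left(-1653039\right) = \left(1614170 - 2173517\right) \left(-1653039\right) = \left(-559347\right) \left(-1653039\right) = 924622405533$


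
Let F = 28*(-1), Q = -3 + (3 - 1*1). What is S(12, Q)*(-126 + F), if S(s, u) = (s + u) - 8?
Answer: -462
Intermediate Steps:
Q = -1 (Q = -3 + (3 - 1) = -3 + 2 = -1)
S(s, u) = -8 + s + u
F = -28
S(12, Q)*(-126 + F) = (-8 + 12 - 1)*(-126 - 28) = 3*(-154) = -462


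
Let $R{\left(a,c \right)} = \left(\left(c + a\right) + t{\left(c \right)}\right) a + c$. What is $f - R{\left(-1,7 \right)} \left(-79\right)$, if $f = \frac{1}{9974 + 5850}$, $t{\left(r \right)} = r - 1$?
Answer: $- \frac{6250479}{15824} \approx -395.0$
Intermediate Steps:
$t{\left(r \right)} = -1 + r$
$R{\left(a,c \right)} = c + a \left(-1 + a + 2 c\right)$ ($R{\left(a,c \right)} = \left(\left(c + a\right) + \left(-1 + c\right)\right) a + c = \left(\left(a + c\right) + \left(-1 + c\right)\right) a + c = \left(-1 + a + 2 c\right) a + c = a \left(-1 + a + 2 c\right) + c = c + a \left(-1 + a + 2 c\right)$)
$f = \frac{1}{15824} \approx 6.3195 \cdot 10^{-5}$
$f - R{\left(-1,7 \right)} \left(-79\right) = \frac{1}{15824} - \left(7 + \left(-1\right)^{2} - -1 + 2 \left(-1\right) 7\right) \left(-79\right) = \frac{1}{15824} - \left(7 + 1 + 1 - 14\right) \left(-79\right) = \frac{1}{15824} - \left(-5\right) \left(-79\right) = \frac{1}{15824} - 395 = - \frac{6250479}{15824}$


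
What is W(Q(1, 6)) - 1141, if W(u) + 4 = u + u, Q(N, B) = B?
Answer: -1133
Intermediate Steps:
W(u) = -4 + 2*u (W(u) = -4 + (u + u) = -4 + 2*u)
W(Q(1, 6)) - 1141 = (-4 + 2*6) - 1141 = (-4 + 12) - 1141 = 8 - 1141 = -1133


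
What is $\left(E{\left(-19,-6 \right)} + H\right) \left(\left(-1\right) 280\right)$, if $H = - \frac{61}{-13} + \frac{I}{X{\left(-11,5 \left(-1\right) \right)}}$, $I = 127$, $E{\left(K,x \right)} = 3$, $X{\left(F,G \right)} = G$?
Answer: $\frac{64456}{13} \approx 4958.2$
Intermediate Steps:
$H = - \frac{1346}{65}$ ($H = - \frac{61}{-13} + \frac{127}{5 \left(-1\right)} = \left(-61\right) \left(- \frac{1}{13}\right) + \frac{127}{-5} = \frac{61}{13} + 127 \left(- \frac{1}{5}\right) = \frac{61}{13} - \frac{127}{5} = - \frac{1346}{65} \approx -20.708$)
$\left(E{\left(-19,-6 \right)} + H\right) \left(\left(-1\right) 280\right) = \left(3 - \frac{1346}{65}\right) \left(\left(-1\right) 280\right) = \left(- \frac{1151}{65}\right) \left(-280\right) = \frac{64456}{13}$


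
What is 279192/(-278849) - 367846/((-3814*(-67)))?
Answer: -86958827275/35628257881 ≈ -2.4407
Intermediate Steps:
279192/(-278849) - 367846/((-3814*(-67))) = 279192*(-1/278849) - 367846/255538 = -279192/278849 - 367846*1/255538 = -279192/278849 - 183923/127769 = -86958827275/35628257881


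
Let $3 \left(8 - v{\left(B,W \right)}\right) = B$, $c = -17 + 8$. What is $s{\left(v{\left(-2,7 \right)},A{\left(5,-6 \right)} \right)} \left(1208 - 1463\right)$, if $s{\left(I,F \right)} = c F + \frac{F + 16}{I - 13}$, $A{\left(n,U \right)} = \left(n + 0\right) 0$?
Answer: $\frac{12240}{13} \approx 941.54$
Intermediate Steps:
$A{\left(n,U \right)} = 0$ ($A{\left(n,U \right)} = n 0 = 0$)
$c = -9$
$v{\left(B,W \right)} = 8 - \frac{B}{3}$
$s{\left(I,F \right)} = - 9 F + \frac{16 + F}{-13 + I}$ ($s{\left(I,F \right)} = - 9 F + \frac{F + 16}{I - 13} = - 9 F + \frac{16 + F}{-13 + I}$)
$s{\left(v{\left(-2,7 \right)},A{\left(5,-6 \right)} \right)} \left(1208 - 1463\right) = \frac{16 + 118 \cdot 0 - 0 \left(8 - - \frac{2}{3}\right)}{-13 + \left(8 - - \frac{2}{3}\right)} \left(1208 - 1463\right) = \frac{16 + 0 - 0 \left(8 + \frac{2}{3}\right)}{-13 + \left(8 + \frac{2}{3}\right)} \left(-255\right) = \frac{16 + 0 - 0 \cdot \frac{26}{3}}{-13 + \frac{26}{3}} \left(-255\right) = \frac{16 + 0 + 0}{- \frac{13}{3}} \left(-255\right) = \left(- \frac{3}{13}\right) 16 \left(-255\right) = \left(- \frac{48}{13}\right) \left(-255\right) = \frac{12240}{13}$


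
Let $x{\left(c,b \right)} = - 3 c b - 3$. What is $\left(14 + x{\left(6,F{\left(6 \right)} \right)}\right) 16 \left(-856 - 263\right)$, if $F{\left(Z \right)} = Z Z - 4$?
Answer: $10115760$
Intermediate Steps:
$F{\left(Z \right)} = -4 + Z^{2}$ ($F{\left(Z \right)} = Z^{2} - 4 = -4 + Z^{2}$)
$x{\left(c,b \right)} = -3 - 3 b c$ ($x{\left(c,b \right)} = - 3 b c - 3 = -3 - 3 b c$)
$\left(14 + x{\left(6,F{\left(6 \right)} \right)}\right) 16 \left(-856 - 263\right) = \left(14 - \left(3 + 3 \left(-4 + 6^{2}\right) 6\right)\right) 16 \left(-856 - 263\right) = \left(14 - \left(3 + 3 \left(-4 + 36\right) 6\right)\right) 16 \left(-1119\right) = \left(14 - \left(3 + 96 \cdot 6\right)\right) 16 \left(-1119\right) = \left(14 - 579\right) 16 \left(-1119\right) = \left(-565\right) 16 \left(-1119\right) = \left(-9040\right) \left(-1119\right) = 10115760$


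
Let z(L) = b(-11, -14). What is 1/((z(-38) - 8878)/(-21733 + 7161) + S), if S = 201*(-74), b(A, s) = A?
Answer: -14572/216735039 ≈ -6.7234e-5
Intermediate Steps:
z(L) = -11
S = -14874
1/((z(-38) - 8878)/(-21733 + 7161) + S) = 1/((-11 - 8878)/(-21733 + 7161) - 14874) = 1/(-8889/(-14572) - 14874) = 1/(-8889*(-1/14572) - 14874) = 1/(8889/14572 - 14874) = 1/(-216735039/14572) = -14572/216735039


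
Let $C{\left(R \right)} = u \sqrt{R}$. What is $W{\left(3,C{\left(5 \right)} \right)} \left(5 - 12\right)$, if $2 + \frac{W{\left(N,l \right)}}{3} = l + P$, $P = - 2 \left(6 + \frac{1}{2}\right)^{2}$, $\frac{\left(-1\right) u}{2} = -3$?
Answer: $\frac{3633}{2} - 126 \sqrt{5} \approx 1534.8$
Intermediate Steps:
$u = 6$ ($u = \left(-2\right) \left(-3\right) = 6$)
$C{\left(R \right)} = 6 \sqrt{R}$
$P = - \frac{169}{2}$ ($P = - 2 \left(6 + \frac{1}{2}\right)^{2} = - 2 \left(\frac{13}{2}\right)^{2} = \left(-2\right) \frac{169}{4} = - \frac{169}{2} \approx -84.5$)
$W{\left(N,l \right)} = - \frac{519}{2} + 3 l$ ($W{\left(N,l \right)} = -6 + 3 \left(l - \frac{169}{2}\right) = -6 + 3 \left(- \frac{169}{2} + l\right) = -6 + \left(- \frac{507}{2} + 3 l\right) = - \frac{519}{2} + 3 l$)
$W{\left(3,C{\left(5 \right)} \right)} \left(5 - 12\right) = \left(- \frac{519}{2} + 3 \cdot 6 \sqrt{5}\right) \left(5 - 12\right) = \left(- \frac{519}{2} + 18 \sqrt{5}\right) \left(-7\right) = \frac{3633}{2} - 126 \sqrt{5}$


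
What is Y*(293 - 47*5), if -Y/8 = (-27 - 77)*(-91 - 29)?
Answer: -5790720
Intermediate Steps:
Y = -99840 (Y = -8*(-27 - 77)*(-91 - 29) = -(-832)*(-120) = -8*12480 = -99840)
Y*(293 - 47*5) = -99840*(293 - 47*5) = -99840*(293 - 235) = -99840*58 = -5790720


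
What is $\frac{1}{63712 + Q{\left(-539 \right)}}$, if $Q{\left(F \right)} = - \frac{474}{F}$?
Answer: $\frac{539}{34341242} \approx 1.5695 \cdot 10^{-5}$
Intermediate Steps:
$\frac{1}{63712 + Q{\left(-539 \right)}} = \frac{1}{63712 - \frac{474}{-539}} = \frac{1}{63712 - - \frac{474}{539}} = \frac{1}{63712 + \frac{474}{539}} = \frac{1}{\frac{34341242}{539}} = \frac{539}{34341242}$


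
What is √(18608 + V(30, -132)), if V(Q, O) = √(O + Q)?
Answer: √(18608 + I*√102) ≈ 136.41 + 0.037*I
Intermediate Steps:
√(18608 + V(30, -132)) = √(18608 + √(-132 + 30)) = √(18608 + √(-102)) = √(18608 + I*√102)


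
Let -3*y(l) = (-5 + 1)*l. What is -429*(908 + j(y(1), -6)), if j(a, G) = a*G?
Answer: -386100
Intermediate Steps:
y(l) = 4*l/3 (y(l) = -(-5 + 1)*l/3 = -(-4)*l/3 = 4*l/3)
j(a, G) = G*a
-429*(908 + j(y(1), -6)) = -429*(908 - 8) = -429*900 = -386100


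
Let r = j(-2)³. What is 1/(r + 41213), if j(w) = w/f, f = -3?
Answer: 27/1112759 ≈ 2.4264e-5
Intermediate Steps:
j(w) = -w/3 (j(w) = w/(-3) = w*(-⅓) = -w/3)
r = 8/27 (r = (-⅓*(-2))³ = (⅔)³ = 8/27 ≈ 0.29630)
1/(r + 41213) = 1/(8/27 + 41213) = 1/(1112759/27) = 27/1112759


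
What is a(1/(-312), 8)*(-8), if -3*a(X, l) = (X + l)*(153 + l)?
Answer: 401695/117 ≈ 3433.3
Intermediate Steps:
a(X, l) = -(153 + l)*(X + l)/3 (a(X, l) = -(X + l)*(153 + l)/3 = -(153 + l)*(X + l)/3)
a(1/(-312), 8)*(-8) = (-51/(-312) - 51*8 - ⅓*8² - ⅓*8/(-312))*(-8) = (-51*(-1/312) - 408 - ⅓*64 - ⅓*(-1/312)*8)*(-8) = (17/104 - 408 - 64/3 + 1/117)*(-8) = -401695/936*(-8) = 401695/117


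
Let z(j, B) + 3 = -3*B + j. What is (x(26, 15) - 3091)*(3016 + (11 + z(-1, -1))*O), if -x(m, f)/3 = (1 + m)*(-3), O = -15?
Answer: -8162368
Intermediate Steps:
z(j, B) = -3 + j - 3*B (z(j, B) = -3 + (-3*B + j) = -3 + (j - 3*B) = -3 + j - 3*B)
x(m, f) = 9 + 9*m (x(m, f) = -3*(1 + m)*(-3) = -3*(-3 - 3*m) = 9 + 9*m)
(x(26, 15) - 3091)*(3016 + (11 + z(-1, -1))*O) = ((9 + 9*26) - 3091)*(3016 + (11 + (-3 - 1 - 3*(-1)))*(-15)) = ((9 + 234) - 3091)*(3016 + (11 + (-3 - 1 + 3))*(-15)) = (243 - 3091)*(3016 + (11 - 1)*(-15)) = -2848*(3016 + 10*(-15)) = -2848*(3016 - 150) = -2848*2866 = -8162368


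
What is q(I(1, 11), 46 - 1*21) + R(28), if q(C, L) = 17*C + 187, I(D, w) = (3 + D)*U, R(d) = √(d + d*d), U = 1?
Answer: 255 + 2*√203 ≈ 283.50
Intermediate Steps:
R(d) = √(d + d²)
I(D, w) = 3 + D (I(D, w) = (3 + D)*1 = 3 + D)
q(C, L) = 187 + 17*C
q(I(1, 11), 46 - 1*21) + R(28) = (187 + 17*(3 + 1)) + √(28*(1 + 28)) = (187 + 17*4) + √(28*29) = (187 + 68) + √812 = 255 + 2*√203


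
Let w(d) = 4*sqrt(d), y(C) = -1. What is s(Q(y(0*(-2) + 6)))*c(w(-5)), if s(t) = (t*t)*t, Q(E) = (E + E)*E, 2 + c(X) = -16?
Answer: -144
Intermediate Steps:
c(X) = -18 (c(X) = -2 - 16 = -18)
Q(E) = 2*E**2 (Q(E) = (2*E)*E = 2*E**2)
s(t) = t**3 (s(t) = t**2*t = t**3)
s(Q(y(0*(-2) + 6)))*c(w(-5)) = (2*(-1)**2)**3*(-18) = (2*1)**3*(-18) = 2**3*(-18) = 8*(-18) = -144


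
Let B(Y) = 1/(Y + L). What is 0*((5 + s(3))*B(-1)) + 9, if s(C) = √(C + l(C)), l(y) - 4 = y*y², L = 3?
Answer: 9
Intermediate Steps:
l(y) = 4 + y³ (l(y) = 4 + y*y² = 4 + y³)
s(C) = √(4 + C + C³) (s(C) = √(C + (4 + C³)) = √(4 + C + C³))
B(Y) = 1/(3 + Y) (B(Y) = 1/(Y + 3) = 1/(3 + Y))
0*((5 + s(3))*B(-1)) + 9 = 0*((5 + √(4 + 3 + 3³))/(3 - 1)) + 9 = 0*((5 + √(4 + 3 + 27))/2) + 9 = 0*((5 + √34)*(½)) + 9 = 0*(5/2 + √34/2) + 9 = 0 + 9 = 9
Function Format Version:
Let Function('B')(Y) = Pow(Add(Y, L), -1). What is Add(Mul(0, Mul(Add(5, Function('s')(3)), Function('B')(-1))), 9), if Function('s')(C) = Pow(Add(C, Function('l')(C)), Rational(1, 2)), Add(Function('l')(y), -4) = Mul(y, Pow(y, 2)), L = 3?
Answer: 9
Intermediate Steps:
Function('l')(y) = Add(4, Pow(y, 3)) (Function('l')(y) = Add(4, Mul(y, Pow(y, 2))) = Add(4, Pow(y, 3)))
Function('s')(C) = Pow(Add(4, C, Pow(C, 3)), Rational(1, 2)) (Function('s')(C) = Pow(Add(C, Add(4, Pow(C, 3))), Rational(1, 2)) = Pow(Add(4, C, Pow(C, 3)), Rational(1, 2)))
Function('B')(Y) = Pow(Add(3, Y), -1) (Function('B')(Y) = Pow(Add(Y, 3), -1) = Pow(Add(3, Y), -1))
Add(Mul(0, Mul(Add(5, Function('s')(3)), Function('B')(-1))), 9) = Add(Mul(0, Mul(Add(5, Pow(Add(4, 3, Pow(3, 3)), Rational(1, 2))), Pow(Add(3, -1), -1))), 9) = Add(Mul(0, Mul(Add(5, Pow(Add(4, 3, 27), Rational(1, 2))), Pow(2, -1))), 9) = Add(Mul(0, Mul(Add(5, Pow(34, Rational(1, 2))), Rational(1, 2))), 9) = Add(Mul(0, Add(Rational(5, 2), Mul(Rational(1, 2), Pow(34, Rational(1, 2))))), 9) = Add(0, 9) = 9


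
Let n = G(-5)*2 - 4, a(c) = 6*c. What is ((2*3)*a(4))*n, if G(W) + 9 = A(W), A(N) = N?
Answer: -4608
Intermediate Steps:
G(W) = -9 + W
n = -32 (n = (-9 - 5)*2 - 4 = -14*2 - 4 = -28 - 4 = -32)
((2*3)*a(4))*n = ((2*3)*(6*4))*(-32) = (6*24)*(-32) = 144*(-32) = -4608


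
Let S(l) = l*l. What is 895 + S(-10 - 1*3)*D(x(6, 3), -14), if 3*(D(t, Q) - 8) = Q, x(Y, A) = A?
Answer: 4375/3 ≈ 1458.3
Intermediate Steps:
D(t, Q) = 8 + Q/3
S(l) = l²
895 + S(-10 - 1*3)*D(x(6, 3), -14) = 895 + (-10 - 1*3)²*(8 + (⅓)*(-14)) = 895 + (-10 - 3)²*(8 - 14/3) = 895 + (-13)²*(10/3) = 895 + 169*(10/3) = 895 + 1690/3 = 4375/3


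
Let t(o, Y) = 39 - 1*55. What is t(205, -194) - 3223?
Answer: -3239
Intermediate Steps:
t(o, Y) = -16 (t(o, Y) = 39 - 55 = -16)
t(205, -194) - 3223 = -16 - 3223 = -3239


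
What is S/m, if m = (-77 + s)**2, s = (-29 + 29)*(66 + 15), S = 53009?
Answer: 4819/539 ≈ 8.9406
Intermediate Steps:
s = 0 (s = 0*81 = 0)
m = 5929 (m = (-77 + 0)**2 = (-77)**2 = 5929)
S/m = 53009/5929 = 53009*(1/5929) = 4819/539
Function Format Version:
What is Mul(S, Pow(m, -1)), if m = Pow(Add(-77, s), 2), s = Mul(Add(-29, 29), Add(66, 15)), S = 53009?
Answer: Rational(4819, 539) ≈ 8.9406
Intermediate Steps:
s = 0 (s = Mul(0, 81) = 0)
m = 5929 (m = Pow(Add(-77, 0), 2) = Pow(-77, 2) = 5929)
Mul(S, Pow(m, -1)) = Mul(53009, Pow(5929, -1)) = Mul(53009, Rational(1, 5929)) = Rational(4819, 539)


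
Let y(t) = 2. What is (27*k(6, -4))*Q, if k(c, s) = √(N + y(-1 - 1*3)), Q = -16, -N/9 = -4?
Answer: -432*√38 ≈ -2663.0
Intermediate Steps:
N = 36 (N = -9*(-4) = 36)
k(c, s) = √38 (k(c, s) = √(36 + 2) = √38)
(27*k(6, -4))*Q = (27*√38)*(-16) = -432*√38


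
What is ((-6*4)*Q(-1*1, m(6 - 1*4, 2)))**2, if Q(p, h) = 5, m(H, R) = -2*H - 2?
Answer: 14400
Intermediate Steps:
m(H, R) = -2 - 2*H
((-6*4)*Q(-1*1, m(6 - 1*4, 2)))**2 = (-6*4*5)**2 = (-24*5)**2 = (-120)**2 = 14400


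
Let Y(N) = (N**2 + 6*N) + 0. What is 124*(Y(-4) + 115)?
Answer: 13268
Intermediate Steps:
Y(N) = N**2 + 6*N
124*(Y(-4) + 115) = 124*(-4*(6 - 4) + 115) = 124*(-4*2 + 115) = 124*(-8 + 115) = 124*107 = 13268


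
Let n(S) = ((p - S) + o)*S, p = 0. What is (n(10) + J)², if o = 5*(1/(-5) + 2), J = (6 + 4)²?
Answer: 8100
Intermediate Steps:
J = 100 (J = 10² = 100)
o = 9 (o = 5*(-⅕ + 2) = 5*(9/5) = 9)
n(S) = S*(9 - S) (n(S) = ((0 - S) + 9)*S = (-S + 9)*S = (9 - S)*S = S*(9 - S))
(n(10) + J)² = (10*(9 - 1*10) + 100)² = (10*(9 - 10) + 100)² = (10*(-1) + 100)² = (-10 + 100)² = 90² = 8100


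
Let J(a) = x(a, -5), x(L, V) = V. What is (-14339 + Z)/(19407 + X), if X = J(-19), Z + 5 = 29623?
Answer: 15279/19402 ≈ 0.78750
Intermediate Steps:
Z = 29618 (Z = -5 + 29623 = 29618)
J(a) = -5
X = -5
(-14339 + Z)/(19407 + X) = (-14339 + 29618)/(19407 - 5) = 15279/19402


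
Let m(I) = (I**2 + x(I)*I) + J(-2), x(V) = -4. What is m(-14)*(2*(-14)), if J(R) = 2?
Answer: -7112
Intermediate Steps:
m(I) = 2 + I**2 - 4*I (m(I) = (I**2 - 4*I) + 2 = 2 + I**2 - 4*I)
m(-14)*(2*(-14)) = (2 + (-14)**2 - 4*(-14))*(2*(-14)) = (2 + 196 + 56)*(-28) = 254*(-28) = -7112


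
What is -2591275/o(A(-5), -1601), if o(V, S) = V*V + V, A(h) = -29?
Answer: -2591275/812 ≈ -3191.2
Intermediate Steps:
o(V, S) = V + V**2 (o(V, S) = V**2 + V = V + V**2)
-2591275/o(A(-5), -1601) = -2591275*(-1/(29*(1 - 29))) = -2591275/((-29*(-28))) = -2591275/812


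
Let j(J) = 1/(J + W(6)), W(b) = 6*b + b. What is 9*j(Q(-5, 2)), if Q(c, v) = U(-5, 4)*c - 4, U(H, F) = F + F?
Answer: -9/2 ≈ -4.5000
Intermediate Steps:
U(H, F) = 2*F
W(b) = 7*b
Q(c, v) = -4 + 8*c (Q(c, v) = (2*4)*c - 4 = 8*c - 4 = -4 + 8*c)
j(J) = 1/(42 + J) (j(J) = 1/(J + 7*6) = 1/(J + 42) = 1/(42 + J))
9*j(Q(-5, 2)) = 9/(42 + (-4 + 8*(-5))) = 9/(42 + (-4 - 40)) = 9/(42 - 44) = 9/(-2) = 9*(-½) = -9/2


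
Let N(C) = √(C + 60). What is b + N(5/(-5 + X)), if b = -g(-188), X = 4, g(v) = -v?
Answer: -188 + √55 ≈ -180.58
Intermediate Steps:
b = -188 (b = -(-1)*(-188) = -1*188 = -188)
N(C) = √(60 + C)
b + N(5/(-5 + X)) = -188 + √(60 + 5/(-5 + 4)) = -188 + √(60 + 5/(-1)) = -188 + √(60 - 1*5) = -188 + √(60 - 5) = -188 + √55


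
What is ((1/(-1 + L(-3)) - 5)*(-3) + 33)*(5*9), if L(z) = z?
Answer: 8775/4 ≈ 2193.8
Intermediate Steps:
((1/(-1 + L(-3)) - 5)*(-3) + 33)*(5*9) = ((1/(-1 - 3) - 5)*(-3) + 33)*(5*9) = ((1/(-4) - 5)*(-3) + 33)*45 = ((-1/4 - 5)*(-3) + 33)*45 = (-21/4*(-3) + 33)*45 = (63/4 + 33)*45 = (195/4)*45 = 8775/4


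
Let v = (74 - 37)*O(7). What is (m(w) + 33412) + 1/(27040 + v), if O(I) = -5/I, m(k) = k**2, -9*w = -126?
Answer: 6355104767/189095 ≈ 33608.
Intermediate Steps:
w = 14 (w = -1/9*(-126) = 14)
v = -185/7 (v = (74 - 37)*(-5/7) = 37*(-5*1/7) = 37*(-5/7) = -185/7 ≈ -26.429)
(m(w) + 33412) + 1/(27040 + v) = (14**2 + 33412) + 1/(27040 - 185/7) = (196 + 33412) + 1/(189095/7) = 33608 + 7/189095 = 6355104767/189095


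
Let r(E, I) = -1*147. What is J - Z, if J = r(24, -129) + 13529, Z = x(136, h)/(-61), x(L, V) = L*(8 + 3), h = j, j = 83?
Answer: 817798/61 ≈ 13407.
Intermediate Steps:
h = 83
r(E, I) = -147
x(L, V) = 11*L (x(L, V) = L*11 = 11*L)
Z = -1496/61 (Z = (11*136)/(-61) = 1496*(-1/61) = -1496/61 ≈ -24.525)
J = 13382 (J = -147 + 13529 = 13382)
J - Z = 13382 - 1*(-1496/61) = 13382 + 1496/61 = 817798/61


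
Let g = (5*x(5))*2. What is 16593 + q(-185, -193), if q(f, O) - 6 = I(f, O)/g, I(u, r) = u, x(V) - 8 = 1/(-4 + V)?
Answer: 298745/18 ≈ 16597.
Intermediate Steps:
x(V) = 8 + 1/(-4 + V)
g = 90 (g = (5*((-31 + 8*5)/(-4 + 5)))*2 = (5*((-31 + 40)/1))*2 = (5*(1*9))*2 = (5*9)*2 = 45*2 = 90)
q(f, O) = 6 + f/90
16593 + q(-185, -193) = 16593 + (6 + (1/90)*(-185)) = 16593 + (6 - 37/18) = 16593 + 71/18 = 298745/18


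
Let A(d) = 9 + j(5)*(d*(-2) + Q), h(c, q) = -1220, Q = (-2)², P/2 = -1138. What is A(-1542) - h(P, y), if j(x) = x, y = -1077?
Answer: 16669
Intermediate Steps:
P = -2276 (P = 2*(-1138) = -2276)
Q = 4
A(d) = 29 - 10*d (A(d) = 9 + 5*(d*(-2) + 4) = 9 + 5*(-2*d + 4) = 9 + 5*(4 - 2*d) = 9 + (20 - 10*d) = 29 - 10*d)
A(-1542) - h(P, y) = (29 - 10*(-1542)) - 1*(-1220) = (29 + 15420) + 1220 = 15449 + 1220 = 16669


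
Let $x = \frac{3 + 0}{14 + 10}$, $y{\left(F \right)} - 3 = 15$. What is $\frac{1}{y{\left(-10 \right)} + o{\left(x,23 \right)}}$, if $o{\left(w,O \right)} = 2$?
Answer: $\frac{1}{20} \approx 0.05$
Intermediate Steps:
$y{\left(F \right)} = 18$ ($y{\left(F \right)} = 3 + 15 = 18$)
$x = \frac{1}{8}$ ($x = \frac{3}{24} = 3 \cdot \frac{1}{24} = \frac{1}{8} \approx 0.125$)
$\frac{1}{y{\left(-10 \right)} + o{\left(x,23 \right)}} = \frac{1}{18 + 2} = \frac{1}{20}$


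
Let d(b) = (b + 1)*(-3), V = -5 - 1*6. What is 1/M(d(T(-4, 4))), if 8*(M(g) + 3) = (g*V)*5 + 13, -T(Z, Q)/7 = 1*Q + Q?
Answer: -4/4543 ≈ -0.00088048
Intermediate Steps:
V = -11 (V = -5 - 6 = -11)
T(Z, Q) = -14*Q (T(Z, Q) = -7*(1*Q + Q) = -7*(Q + Q) = -14*Q)
d(b) = -3 - 3*b (d(b) = (1 + b)*(-3) = -3 - 3*b)
M(g) = -11/8 - 55*g/8 (M(g) = -3 + ((g*(-11))*5 + 13)/8 = -3 + (-11*g*5 + 13)/8 = -3 + (-55*g + 13)/8 = -3 + (13 - 55*g)/8 = -3 + (13/8 - 55*g/8) = -11/8 - 55*g/8)
1/M(d(T(-4, 4))) = 1/(-11/8 - 55*(-3 - (-42)*4)/8) = 1/(-11/8 - 55*(-3 - 3*(-56))/8) = 1/(-11/8 - 55*(-3 + 168)/8) = 1/(-11/8 - 55/8*165) = 1/(-11/8 - 9075/8) = 1/(-4543/4) = -4/4543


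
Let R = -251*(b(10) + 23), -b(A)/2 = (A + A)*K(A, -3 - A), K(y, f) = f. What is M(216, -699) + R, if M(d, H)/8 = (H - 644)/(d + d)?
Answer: -7361165/54 ≈ -1.3632e+5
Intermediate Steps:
M(d, H) = 4*(-644 + H)/d (M(d, H) = 8*((H - 644)/(d + d)) = 8*((-644 + H)/((2*d))) = 8*((-644 + H)*(1/(2*d))) = 8*((-644 + H)/(2*d)) = 4*(-644 + H)/d)
b(A) = -4*A*(-3 - A) (b(A) = -2*(A + A)*(-3 - A) = -2*2*A*(-3 - A) = -4*A*(-3 - A))
R = -136293 (R = -251*(4*10*(3 + 10) + 23) = -251*(4*10*13 + 23) = -251*(520 + 23) = -251*543 = -136293)
M(216, -699) + R = 4*(-644 - 699)/216 - 136293 = 4*(1/216)*(-1343) - 136293 = -1343/54 - 136293 = -7361165/54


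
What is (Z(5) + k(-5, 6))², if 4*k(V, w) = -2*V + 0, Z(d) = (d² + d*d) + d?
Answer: 13225/4 ≈ 3306.3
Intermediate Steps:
Z(d) = d + 2*d² (Z(d) = (d² + d²) + d = 2*d² + d = d + 2*d²)
k(V, w) = -V/2 (k(V, w) = (-2*V + 0)/4 = (-2*V)/4 = -V/2)
(Z(5) + k(-5, 6))² = (5*(1 + 2*5) - ½*(-5))² = (5*(1 + 10) + 5/2)² = (5*11 + 5/2)² = (55 + 5/2)² = (115/2)² = 13225/4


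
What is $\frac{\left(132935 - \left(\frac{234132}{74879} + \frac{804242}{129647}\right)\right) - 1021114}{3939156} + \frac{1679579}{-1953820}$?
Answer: $- \frac{136671874911754799}{125951469661023370} \approx -1.0851$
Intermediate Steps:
$\frac{\left(132935 - \left(\frac{234132}{74879} + \frac{804242}{129647}\right)\right) - 1021114}{3939156} + \frac{1679579}{-1953820} = \left(\left(132935 - \frac{12939335446}{1386833959}\right) - 1021114\right) \frac{1}{3939156} + 1679579 \left(- \frac{1}{1953820}\right) = \left(\left(132935 - \frac{12939335446}{1386833959}\right) - 1021114\right) \frac{1}{3939156} - \frac{1427}{1660} = \left(\frac{184345833004219}{1386833959} - 1021114\right) \frac{1}{3939156} - \frac{1427}{1660} = \left(- \frac{1231769738206107}{1386833959}\right) \frac{1}{3939156} - \frac{1427}{1660} = - \frac{136863304245123}{606995034510956} - \frac{1427}{1660} = - \frac{136671874911754799}{125951469661023370}$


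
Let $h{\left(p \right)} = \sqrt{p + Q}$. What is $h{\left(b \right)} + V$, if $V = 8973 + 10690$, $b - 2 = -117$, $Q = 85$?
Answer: $19663 + i \sqrt{30} \approx 19663.0 + 5.4772 i$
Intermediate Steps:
$b = -115$ ($b = 2 - 117 = -115$)
$V = 19663$
$h{\left(p \right)} = \sqrt{85 + p}$ ($h{\left(p \right)} = \sqrt{p + 85} = \sqrt{85 + p}$)
$h{\left(b \right)} + V = \sqrt{85 - 115} + 19663 = \sqrt{-30} + 19663 = i \sqrt{30} + 19663 = 19663 + i \sqrt{30}$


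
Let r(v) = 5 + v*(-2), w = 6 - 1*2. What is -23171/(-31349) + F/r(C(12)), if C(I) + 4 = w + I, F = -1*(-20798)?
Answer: -478031/437 ≈ -1093.9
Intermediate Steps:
w = 4 (w = 6 - 2 = 4)
F = 20798
C(I) = I (C(I) = -4 + (4 + I) = I)
r(v) = 5 - 2*v
-23171/(-31349) + F/r(C(12)) = -23171/(-31349) + 20798/(5 - 2*12) = -23171*(-1/31349) + 20798/(5 - 24) = 17/23 + 20798/(-19) = 17/23 + 20798*(-1/19) = 17/23 - 20798/19 = -478031/437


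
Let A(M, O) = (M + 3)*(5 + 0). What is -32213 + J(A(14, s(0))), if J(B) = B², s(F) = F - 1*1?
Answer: -24988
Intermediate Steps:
s(F) = -1 + F (s(F) = F - 1 = -1 + F)
A(M, O) = 15 + 5*M (A(M, O) = (3 + M)*5 = 15 + 5*M)
-32213 + J(A(14, s(0))) = -32213 + (15 + 5*14)² = -32213 + (15 + 70)² = -32213 + 85² = -32213 + 7225 = -24988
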